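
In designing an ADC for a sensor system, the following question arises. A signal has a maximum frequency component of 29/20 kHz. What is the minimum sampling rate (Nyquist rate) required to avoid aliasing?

By the Nyquist-Shannon sampling theorem,
the minimum sampling rate (Nyquist rate) must be at least 2 * f_max.
Nyquist rate = 2 * 29/20 kHz = 29/10 kHz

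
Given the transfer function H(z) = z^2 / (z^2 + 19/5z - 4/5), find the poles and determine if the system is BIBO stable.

Poles are roots of the denominator: z^2 + 19/5z - 4/5 = 0.
Quadratic formula: z = [-(19/5) +/- sqrt((19/5)^2 - 4*(-4/5))] / 2
Discriminant = 361/25 + 16/5 = 441/25; sqrt = 21/5.
z = (-19/5 +/- 21/5) / 2 => z = 1/5 or z = -4.
|p1| = 4, |p2| = 1/5.
For BIBO stability, all poles must lie inside the unit circle (|p| < 1).
System is UNSTABLE since at least one |p| >= 1.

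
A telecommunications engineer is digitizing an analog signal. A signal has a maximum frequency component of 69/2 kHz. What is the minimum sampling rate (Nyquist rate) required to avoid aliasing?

By the Nyquist-Shannon sampling theorem,
the minimum sampling rate (Nyquist rate) must be at least 2 * f_max.
Nyquist rate = 2 * 69/2 kHz = 69 kHz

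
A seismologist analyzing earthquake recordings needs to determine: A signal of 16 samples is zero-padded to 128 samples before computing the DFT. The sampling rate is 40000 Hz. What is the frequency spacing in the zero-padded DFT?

Original DFT: N = 16, resolution = f_s/N = 40000/16 = 2500 Hz
Zero-padded DFT: N = 128, resolution = f_s/N = 40000/128 = 625/2 Hz
Zero-padding interpolates the spectrum (finer frequency grid)
but does NOT improve the true spectral resolution (ability to resolve close frequencies).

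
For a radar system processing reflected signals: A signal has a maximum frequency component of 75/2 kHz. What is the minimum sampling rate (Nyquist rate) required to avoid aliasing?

By the Nyquist-Shannon sampling theorem,
the minimum sampling rate (Nyquist rate) must be at least 2 * f_max.
Nyquist rate = 2 * 75/2 kHz = 75 kHz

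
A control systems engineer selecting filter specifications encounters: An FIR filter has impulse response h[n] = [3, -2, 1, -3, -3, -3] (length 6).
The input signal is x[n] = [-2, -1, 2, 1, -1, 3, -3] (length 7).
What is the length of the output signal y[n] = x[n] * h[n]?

For linear convolution, the output length is:
len(y) = len(x) + len(h) - 1 = 7 + 6 - 1 = 12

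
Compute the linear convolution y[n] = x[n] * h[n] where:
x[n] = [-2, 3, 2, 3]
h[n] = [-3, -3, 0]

y[n] = sum_k x[k]*h[n-k]. Output length = len(x) + len(h) - 1 = 4 + 3 - 1 = 6.
y[0] = -2*-3 = 6
y[1] = 3*-3 + -2*-3 = -3
y[2] = 2*-3 + 3*-3 + -2*0 = -15
y[3] = 3*-3 + 2*-3 + 3*0 = -15
y[4] = 3*-3 + 2*0 = -9
y[5] = 3*0 = 0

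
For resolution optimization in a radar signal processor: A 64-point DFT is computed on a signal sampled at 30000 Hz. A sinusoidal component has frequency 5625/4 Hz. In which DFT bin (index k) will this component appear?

DFT frequency resolution = f_s/N = 30000/64 = 1875/4 Hz
Bin index k = f_signal / resolution = 5625/4 / 1875/4 = 3
The signal frequency 5625/4 Hz falls in DFT bin k = 3.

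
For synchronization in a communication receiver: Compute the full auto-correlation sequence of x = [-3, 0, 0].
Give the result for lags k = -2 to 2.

r_xx[k] = sum_m x[m]*x[m+k], indexed from 0, for k = -2 to 2:
  r_xx[-2] = x[2]*x[0] = 0
  r_xx[-1] = x[1]*x[0] + x[2]*x[1] = 0
  r_xx[0] = x[0]*x[0] + x[1]*x[1] + x[2]*x[2] = 9
  r_xx[1] = x[0]*x[1] + x[1]*x[2] = 0
  r_xx[2] = x[0]*x[2] = 0
r_xx = [0, 0, 9, 0, 0]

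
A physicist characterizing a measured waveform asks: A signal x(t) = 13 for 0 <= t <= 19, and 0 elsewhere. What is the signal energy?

Energy = integral of |x(t)|^2 dt over the signal duration
= 13^2 * 19 = 169 * 19 = 3211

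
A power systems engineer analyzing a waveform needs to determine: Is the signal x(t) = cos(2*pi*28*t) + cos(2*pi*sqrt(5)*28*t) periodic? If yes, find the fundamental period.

f1 = 28 Hz, f2 = 28*sqrt(5) Hz
Ratio f2/f1 = sqrt(5), which is irrational.
Since the frequency ratio is irrational, no common period exists.
The signal is not periodic.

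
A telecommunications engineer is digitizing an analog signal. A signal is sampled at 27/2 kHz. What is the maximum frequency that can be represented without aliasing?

The maximum frequency that can be represented without aliasing
is the Nyquist frequency: f_max = f_s / 2 = 27/2 kHz / 2 = 27/4 kHz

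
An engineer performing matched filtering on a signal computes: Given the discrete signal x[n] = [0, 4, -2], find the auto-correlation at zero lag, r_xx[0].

The auto-correlation at zero lag r_xx[0] equals the signal energy.
r_xx[0] = sum of x[n]^2 = 0^2 + 4^2 + (-2)^2
= 0 + 16 + 4 = 20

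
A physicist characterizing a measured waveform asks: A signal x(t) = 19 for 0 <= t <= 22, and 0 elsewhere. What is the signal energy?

Energy = integral of |x(t)|^2 dt over the signal duration
= 19^2 * 22 = 361 * 22 = 7942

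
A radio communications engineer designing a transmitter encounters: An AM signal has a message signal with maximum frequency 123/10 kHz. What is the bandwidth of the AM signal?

In AM (double-sideband), the bandwidth is twice the message frequency.
BW = 2 * f_m = 2 * 123/10 kHz = 123/5 kHz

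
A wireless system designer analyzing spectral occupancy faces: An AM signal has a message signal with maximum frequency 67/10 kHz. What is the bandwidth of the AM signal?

In AM (double-sideband), the bandwidth is twice the message frequency.
BW = 2 * f_m = 2 * 67/10 kHz = 67/5 kHz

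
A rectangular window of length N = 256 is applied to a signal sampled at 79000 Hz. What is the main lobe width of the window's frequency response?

For a rectangular window of length N,
the main lobe width in frequency is 2*f_s/N.
= 2*79000/256 = 9875/16 Hz
This determines the minimum frequency separation for resolving two sinusoids.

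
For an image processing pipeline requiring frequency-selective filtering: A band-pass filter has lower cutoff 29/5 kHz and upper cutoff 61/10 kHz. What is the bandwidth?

Bandwidth = f_high - f_low
= 61/10 kHz - 29/5 kHz = 3/10 kHz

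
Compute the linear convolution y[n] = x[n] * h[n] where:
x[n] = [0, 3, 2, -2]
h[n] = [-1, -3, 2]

y[n] = sum_k x[k]*h[n-k]. Output length = len(x) + len(h) - 1 = 4 + 3 - 1 = 6.
y[0] = 0*-1 = 0
y[1] = 3*-1 + 0*-3 = -3
y[2] = 2*-1 + 3*-3 + 0*2 = -11
y[3] = -2*-1 + 2*-3 + 3*2 = 2
y[4] = -2*-3 + 2*2 = 10
y[5] = -2*2 = -4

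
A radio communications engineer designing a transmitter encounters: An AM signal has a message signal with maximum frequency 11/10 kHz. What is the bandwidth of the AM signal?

In AM (double-sideband), the bandwidth is twice the message frequency.
BW = 2 * f_m = 2 * 11/10 kHz = 11/5 kHz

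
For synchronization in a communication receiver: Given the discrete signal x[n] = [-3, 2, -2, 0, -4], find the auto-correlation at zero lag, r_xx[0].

The auto-correlation at zero lag r_xx[0] equals the signal energy.
r_xx[0] = sum of x[n]^2 = (-3)^2 + 2^2 + (-2)^2 + 0^2 + (-4)^2
= 9 + 4 + 4 + 0 + 16 = 33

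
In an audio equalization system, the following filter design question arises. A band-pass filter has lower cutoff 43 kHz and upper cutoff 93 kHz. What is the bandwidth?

Bandwidth = f_high - f_low
= 93 kHz - 43 kHz = 50 kHz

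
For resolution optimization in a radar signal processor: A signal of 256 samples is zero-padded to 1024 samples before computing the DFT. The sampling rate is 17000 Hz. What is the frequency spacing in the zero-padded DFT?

Original DFT: N = 256, resolution = f_s/N = 17000/256 = 2125/32 Hz
Zero-padded DFT: N = 1024, resolution = f_s/N = 17000/1024 = 2125/128 Hz
Zero-padding interpolates the spectrum (finer frequency grid)
but does NOT improve the true spectral resolution (ability to resolve close frequencies).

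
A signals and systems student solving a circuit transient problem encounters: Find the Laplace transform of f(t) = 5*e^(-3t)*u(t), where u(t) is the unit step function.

Standard Laplace transform pair:
e^(-at)*u(t) <-> 1/(s+a)
With a = 3: L{5*e^(-3t)*u(t)} = 5/(s+3), ROC: Re(s) > -3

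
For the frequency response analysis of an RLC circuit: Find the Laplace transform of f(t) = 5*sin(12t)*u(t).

Standard pair: sin(wt)*u(t) <-> w/(s^2+w^2)
With w = 12: L{5*sin(12t)*u(t)} = 60/(s^2+144)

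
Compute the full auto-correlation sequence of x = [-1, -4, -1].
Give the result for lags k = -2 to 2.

r_xx[k] = sum_m x[m]*x[m+k], indexed from 0, for k = -2 to 2:
  r_xx[-2] = x[2]*x[0] = 1
  r_xx[-1] = x[1]*x[0] + x[2]*x[1] = 8
  r_xx[0] = x[0]*x[0] + x[1]*x[1] + x[2]*x[2] = 18
  r_xx[1] = x[0]*x[1] + x[1]*x[2] = 8
  r_xx[2] = x[0]*x[2] = 1
r_xx = [1, 8, 18, 8, 1]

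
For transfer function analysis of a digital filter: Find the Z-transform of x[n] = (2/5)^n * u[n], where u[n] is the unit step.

The Z-transform of a^n * u[n] is z/(z-a) for |z| > |a|.
Here a = 2/5, so X(z) = z/(z - (2/5)) = 5z/(5z - 2)
ROC: |z| > 2/5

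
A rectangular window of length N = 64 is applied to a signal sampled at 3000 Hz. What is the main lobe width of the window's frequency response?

For a rectangular window of length N,
the main lobe width in frequency is 2*f_s/N.
= 2*3000/64 = 375/4 Hz
This determines the minimum frequency separation for resolving two sinusoids.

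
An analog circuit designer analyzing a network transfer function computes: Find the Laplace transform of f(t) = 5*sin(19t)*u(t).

Standard pair: sin(wt)*u(t) <-> w/(s^2+w^2)
With w = 19: L{5*sin(19t)*u(t)} = 95/(s^2+361)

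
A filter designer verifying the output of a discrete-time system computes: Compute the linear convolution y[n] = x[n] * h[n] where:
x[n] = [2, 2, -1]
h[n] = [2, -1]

y[n] = sum_k x[k]*h[n-k]. Output length = len(x) + len(h) - 1 = 3 + 2 - 1 = 4.
y[0] = 2*2 = 4
y[1] = 2*2 + 2*-1 = 2
y[2] = -1*2 + 2*-1 = -4
y[3] = -1*-1 = 1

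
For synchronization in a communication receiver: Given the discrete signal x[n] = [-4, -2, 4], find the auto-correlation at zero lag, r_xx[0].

The auto-correlation at zero lag r_xx[0] equals the signal energy.
r_xx[0] = sum of x[n]^2 = (-4)^2 + (-2)^2 + 4^2
= 16 + 4 + 16 = 36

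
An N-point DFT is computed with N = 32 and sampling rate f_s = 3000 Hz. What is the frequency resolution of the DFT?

DFT frequency resolution = f_s / N
= 3000 / 32 = 375/4 Hz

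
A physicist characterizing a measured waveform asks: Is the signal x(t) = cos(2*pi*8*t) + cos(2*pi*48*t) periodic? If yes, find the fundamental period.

f1 = 8 Hz, f2 = 48 Hz
Period T1 = 1/8, T2 = 1/48
Ratio T1/T2 = 48/8, which is rational.
The signal is periodic with fundamental period T = 1/GCD(8,48) = 1/8 s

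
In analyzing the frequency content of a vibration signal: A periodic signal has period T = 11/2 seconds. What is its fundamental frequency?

The fundamental frequency is the reciprocal of the period.
f = 1/T = 1/(11/2) = 2/11 Hz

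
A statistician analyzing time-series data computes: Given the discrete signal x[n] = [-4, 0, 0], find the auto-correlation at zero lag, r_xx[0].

The auto-correlation at zero lag r_xx[0] equals the signal energy.
r_xx[0] = sum of x[n]^2 = (-4)^2 + 0^2 + 0^2
= 16 + 0 + 0 = 16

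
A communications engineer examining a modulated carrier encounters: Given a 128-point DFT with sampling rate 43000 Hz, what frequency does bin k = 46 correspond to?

The frequency of DFT bin k is: f_k = k * f_s / N
f_46 = 46 * 43000 / 128 = 123625/8 Hz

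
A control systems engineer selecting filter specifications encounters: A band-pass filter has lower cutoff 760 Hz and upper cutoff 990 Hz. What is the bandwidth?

Bandwidth = f_high - f_low
= 990 Hz - 760 Hz = 230 Hz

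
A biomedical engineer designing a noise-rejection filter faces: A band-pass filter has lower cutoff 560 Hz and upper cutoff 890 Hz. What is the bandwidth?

Bandwidth = f_high - f_low
= 890 Hz - 560 Hz = 330 Hz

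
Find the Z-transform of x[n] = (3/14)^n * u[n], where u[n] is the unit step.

The Z-transform of a^n * u[n] is z/(z-a) for |z| > |a|.
Here a = 3/14, so X(z) = z/(z - (3/14)) = 14z/(14z - 3)
ROC: |z| > 3/14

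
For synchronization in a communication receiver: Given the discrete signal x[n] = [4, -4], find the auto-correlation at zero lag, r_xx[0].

The auto-correlation at zero lag r_xx[0] equals the signal energy.
r_xx[0] = sum of x[n]^2 = 4^2 + (-4)^2
= 16 + 16 = 32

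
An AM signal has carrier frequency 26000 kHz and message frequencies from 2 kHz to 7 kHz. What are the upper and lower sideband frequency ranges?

Upper sideband (USB) = fc + [fm_low, fm_high] = 26000 + [2, 7] = [26002, 26007] kHz
Lower sideband (LSB) = fc - [fm_high, fm_low] = 26000 - [7, 2] = [25993, 25998] kHz
Total occupied spectrum: 25993 kHz to 26007 kHz (plus carrier at 26000 kHz)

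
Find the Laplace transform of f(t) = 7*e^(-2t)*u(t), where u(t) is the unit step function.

Standard Laplace transform pair:
e^(-at)*u(t) <-> 1/(s+a)
With a = 2: L{7*e^(-2t)*u(t)} = 7/(s+2), ROC: Re(s) > -2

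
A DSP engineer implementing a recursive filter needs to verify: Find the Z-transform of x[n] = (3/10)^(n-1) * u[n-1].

Time-shifting property: if X(z) = Z{x[n]}, then Z{x[n-d]} = z^(-d) * X(z)
X(z) = z/(z - 3/10) for x[n] = (3/10)^n * u[n]
Z{x[n-1]} = z^(-1) * z/(z - 3/10) = 1/(z - 3/10)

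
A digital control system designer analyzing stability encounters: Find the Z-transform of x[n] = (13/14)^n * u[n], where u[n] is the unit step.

The Z-transform of a^n * u[n] is z/(z-a) for |z| > |a|.
Here a = 13/14, so X(z) = z/(z - (13/14)) = 14z/(14z - 13)
ROC: |z| > 13/14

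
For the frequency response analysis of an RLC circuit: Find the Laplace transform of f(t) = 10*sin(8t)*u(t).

Standard pair: sin(wt)*u(t) <-> w/(s^2+w^2)
With w = 8: L{10*sin(8t)*u(t)} = 80/(s^2+64)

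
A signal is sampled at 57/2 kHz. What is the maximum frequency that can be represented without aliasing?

The maximum frequency that can be represented without aliasing
is the Nyquist frequency: f_max = f_s / 2 = 57/2 kHz / 2 = 57/4 kHz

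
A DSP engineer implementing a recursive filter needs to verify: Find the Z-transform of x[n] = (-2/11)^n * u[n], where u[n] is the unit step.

The Z-transform of a^n * u[n] is z/(z-a) for |z| > |a|.
Here a = -2/11, so X(z) = z/(z - (-2/11)) = 11z/(11z + 2)
ROC: |z| > 2/11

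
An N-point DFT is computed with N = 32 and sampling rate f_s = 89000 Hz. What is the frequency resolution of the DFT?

DFT frequency resolution = f_s / N
= 89000 / 32 = 11125/4 Hz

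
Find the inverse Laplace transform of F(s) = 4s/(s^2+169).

Standard pair: s/(s^2+w^2) <-> cos(wt)*u(t)
With k=4, w=13: f(t) = 4*cos(13t)*u(t)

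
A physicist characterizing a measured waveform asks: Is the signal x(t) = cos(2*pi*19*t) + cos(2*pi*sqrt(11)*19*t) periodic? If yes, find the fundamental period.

f1 = 19 Hz, f2 = 19*sqrt(11) Hz
Ratio f2/f1 = sqrt(11), which is irrational.
Since the frequency ratio is irrational, no common period exists.
The signal is not periodic.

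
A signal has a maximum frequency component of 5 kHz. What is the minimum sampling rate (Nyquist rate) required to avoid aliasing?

By the Nyquist-Shannon sampling theorem,
the minimum sampling rate (Nyquist rate) must be at least 2 * f_max.
Nyquist rate = 2 * 5 kHz = 10 kHz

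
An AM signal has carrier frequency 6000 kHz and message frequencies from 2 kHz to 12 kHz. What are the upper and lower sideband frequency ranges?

Upper sideband (USB) = fc + [fm_low, fm_high] = 6000 + [2, 12] = [6002, 6012] kHz
Lower sideband (LSB) = fc - [fm_high, fm_low] = 6000 - [12, 2] = [5988, 5998] kHz
Total occupied spectrum: 5988 kHz to 6012 kHz (plus carrier at 6000 kHz)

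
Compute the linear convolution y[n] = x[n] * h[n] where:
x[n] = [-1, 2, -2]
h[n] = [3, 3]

y[n] = sum_k x[k]*h[n-k]. Output length = len(x) + len(h) - 1 = 3 + 2 - 1 = 4.
y[0] = -1*3 = -3
y[1] = 2*3 + -1*3 = 3
y[2] = -2*3 + 2*3 = 0
y[3] = -2*3 = -6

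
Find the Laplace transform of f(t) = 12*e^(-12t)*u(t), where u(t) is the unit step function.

Standard Laplace transform pair:
e^(-at)*u(t) <-> 1/(s+a)
With a = 12: L{12*e^(-12t)*u(t)} = 12/(s+12), ROC: Re(s) > -12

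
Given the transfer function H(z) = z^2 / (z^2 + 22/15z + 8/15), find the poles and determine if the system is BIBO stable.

Poles are roots of the denominator: z^2 + 22/15z + 8/15 = 0.
Quadratic formula: z = [-(22/15) +/- sqrt((22/15)^2 - 4*(8/15))] / 2
Discriminant = 484/225 - 32/15 = 4/225; sqrt = 2/15.
z = (-22/15 +/- 2/15) / 2 => z = -2/3 or z = -4/5.
|p1| = 2/3, |p2| = 4/5.
For BIBO stability, all poles must lie inside the unit circle (|p| < 1).
System is STABLE since both |p| < 1.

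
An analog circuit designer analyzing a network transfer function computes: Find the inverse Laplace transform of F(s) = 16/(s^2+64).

Standard pair: w/(s^2+w^2) <-> sin(wt)*u(t)
Recognize w^2 = 64, so w = 8; numerator 16 = 2*8.
f(t) = 2*sin(8t)*u(t)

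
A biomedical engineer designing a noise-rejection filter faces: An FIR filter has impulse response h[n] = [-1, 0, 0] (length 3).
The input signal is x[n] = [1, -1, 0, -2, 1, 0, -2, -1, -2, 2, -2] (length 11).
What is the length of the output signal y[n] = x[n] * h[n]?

For linear convolution, the output length is:
len(y) = len(x) + len(h) - 1 = 11 + 3 - 1 = 13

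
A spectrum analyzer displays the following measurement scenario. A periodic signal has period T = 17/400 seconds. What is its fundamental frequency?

The fundamental frequency is the reciprocal of the period.
f = 1/T = 1/(17/400) = 400/17 Hz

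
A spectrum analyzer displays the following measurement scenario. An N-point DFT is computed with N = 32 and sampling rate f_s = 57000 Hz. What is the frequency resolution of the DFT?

DFT frequency resolution = f_s / N
= 57000 / 32 = 7125/4 Hz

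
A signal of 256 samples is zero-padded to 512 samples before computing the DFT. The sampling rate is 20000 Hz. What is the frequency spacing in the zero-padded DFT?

Original DFT: N = 256, resolution = f_s/N = 20000/256 = 625/8 Hz
Zero-padded DFT: N = 512, resolution = f_s/N = 20000/512 = 625/16 Hz
Zero-padding interpolates the spectrum (finer frequency grid)
but does NOT improve the true spectral resolution (ability to resolve close frequencies).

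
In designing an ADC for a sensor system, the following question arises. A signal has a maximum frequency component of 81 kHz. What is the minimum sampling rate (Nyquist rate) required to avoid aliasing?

By the Nyquist-Shannon sampling theorem,
the minimum sampling rate (Nyquist rate) must be at least 2 * f_max.
Nyquist rate = 2 * 81 kHz = 162 kHz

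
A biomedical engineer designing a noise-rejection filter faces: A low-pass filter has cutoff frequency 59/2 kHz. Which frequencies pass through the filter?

A low-pass filter passes all frequencies below the cutoff frequency 59/2 kHz and attenuates higher frequencies.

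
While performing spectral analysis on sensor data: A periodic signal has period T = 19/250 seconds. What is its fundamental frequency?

The fundamental frequency is the reciprocal of the period.
f = 1/T = 1/(19/250) = 250/19 Hz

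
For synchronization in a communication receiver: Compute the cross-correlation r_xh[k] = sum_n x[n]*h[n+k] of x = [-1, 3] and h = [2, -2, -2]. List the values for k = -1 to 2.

Both sequences indexed from 0 and zero outside their support.
Lags with overlap: k = -1 to 2.
  r_xh[-1] = x[1]*h[0] = 6
  r_xh[0] = x[0]*h[0] + x[1]*h[1] = -8
  r_xh[1] = x[0]*h[1] + x[1]*h[2] = -4
  r_xh[2] = x[0]*h[2] = 2
r_xh = [6, -8, -4, 2] (for k = -1, ..., 2)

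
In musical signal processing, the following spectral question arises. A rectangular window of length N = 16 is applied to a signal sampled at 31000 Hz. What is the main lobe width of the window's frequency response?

For a rectangular window of length N,
the main lobe width in frequency is 2*f_s/N.
= 2*31000/16 = 3875 Hz
This determines the minimum frequency separation for resolving two sinusoids.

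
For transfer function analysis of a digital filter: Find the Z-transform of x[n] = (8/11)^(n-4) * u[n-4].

Time-shifting property: if X(z) = Z{x[n]}, then Z{x[n-d]} = z^(-d) * X(z)
X(z) = z/(z - 8/11) for x[n] = (8/11)^n * u[n]
Z{x[n-4]} = z^(-4) * z/(z - 8/11) = z^(-3)/(z - 8/11)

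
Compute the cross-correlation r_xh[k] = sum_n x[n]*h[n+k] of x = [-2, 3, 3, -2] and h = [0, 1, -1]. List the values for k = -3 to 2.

Both sequences indexed from 0 and zero outside their support.
Lags with overlap: k = -3 to 2.
  r_xh[-3] = x[3]*h[0] = 0
  r_xh[-2] = x[2]*h[0] + x[3]*h[1] = -2
  r_xh[-1] = x[1]*h[0] + x[2]*h[1] + x[3]*h[2] = 5
  r_xh[0] = x[0]*h[0] + x[1]*h[1] + x[2]*h[2] = 0
  r_xh[1] = x[0]*h[1] + x[1]*h[2] = -5
  r_xh[2] = x[0]*h[2] = 2
r_xh = [0, -2, 5, 0, -5, 2] (for k = -3, ..., 2)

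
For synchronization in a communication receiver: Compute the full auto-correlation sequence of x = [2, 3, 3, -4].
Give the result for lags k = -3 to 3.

r_xx[k] = sum_m x[m]*x[m+k], indexed from 0, for k = -3 to 3:
  r_xx[-3] = x[3]*x[0] = -8
  r_xx[-2] = x[2]*x[0] + x[3]*x[1] = -6
  r_xx[-1] = x[1]*x[0] + x[2]*x[1] + x[3]*x[2] = 3
  r_xx[0] = x[0]*x[0] + x[1]*x[1] + x[2]*x[2] + x[3]*x[3] = 38
  r_xx[1] = x[0]*x[1] + x[1]*x[2] + x[2]*x[3] = 3
  r_xx[2] = x[0]*x[2] + x[1]*x[3] = -6
  r_xx[3] = x[0]*x[3] = -8
r_xx = [-8, -6, 3, 38, 3, -6, -8]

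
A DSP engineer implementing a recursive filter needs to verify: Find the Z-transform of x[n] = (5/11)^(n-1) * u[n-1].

Time-shifting property: if X(z) = Z{x[n]}, then Z{x[n-d]} = z^(-d) * X(z)
X(z) = z/(z - 5/11) for x[n] = (5/11)^n * u[n]
Z{x[n-1]} = z^(-1) * z/(z - 5/11) = 1/(z - 5/11)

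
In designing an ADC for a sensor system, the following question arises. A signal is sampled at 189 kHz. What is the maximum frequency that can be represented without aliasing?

The maximum frequency that can be represented without aliasing
is the Nyquist frequency: f_max = f_s / 2 = 189 kHz / 2 = 189/2 kHz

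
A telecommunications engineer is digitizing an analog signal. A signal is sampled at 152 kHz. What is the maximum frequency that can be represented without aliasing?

The maximum frequency that can be represented without aliasing
is the Nyquist frequency: f_max = f_s / 2 = 152 kHz / 2 = 76 kHz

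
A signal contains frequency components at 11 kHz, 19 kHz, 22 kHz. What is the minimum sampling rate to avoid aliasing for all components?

The highest frequency component is f_max = 22 kHz.
Nyquist rate = 2 * f_max = 2 * 22 kHz = 44 kHz.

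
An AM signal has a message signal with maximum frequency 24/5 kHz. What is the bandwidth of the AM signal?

In AM (double-sideband), the bandwidth is twice the message frequency.
BW = 2 * f_m = 2 * 24/5 kHz = 48/5 kHz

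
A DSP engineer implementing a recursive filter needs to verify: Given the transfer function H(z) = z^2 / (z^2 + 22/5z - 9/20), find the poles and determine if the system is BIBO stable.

Poles are roots of the denominator: z^2 + 22/5z - 9/20 = 0.
Quadratic formula: z = [-(22/5) +/- sqrt((22/5)^2 - 4*(-9/20))] / 2
Discriminant = 484/25 + 9/5 = 529/25; sqrt = 23/5.
z = (-22/5 +/- 23/5) / 2 => z = 1/10 or z = -9/2.
|p1| = 9/2, |p2| = 1/10.
For BIBO stability, all poles must lie inside the unit circle (|p| < 1).
System is UNSTABLE since at least one |p| >= 1.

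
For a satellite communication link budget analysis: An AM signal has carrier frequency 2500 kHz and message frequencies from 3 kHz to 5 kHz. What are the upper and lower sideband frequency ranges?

Upper sideband (USB) = fc + [fm_low, fm_high] = 2500 + [3, 5] = [2503, 2505] kHz
Lower sideband (LSB) = fc - [fm_high, fm_low] = 2500 - [5, 3] = [2495, 2497] kHz
Total occupied spectrum: 2495 kHz to 2505 kHz (plus carrier at 2500 kHz)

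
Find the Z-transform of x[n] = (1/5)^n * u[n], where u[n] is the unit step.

The Z-transform of a^n * u[n] is z/(z-a) for |z| > |a|.
Here a = 1/5, so X(z) = z/(z - (1/5)) = 5z/(5z - 1)
ROC: |z| > 1/5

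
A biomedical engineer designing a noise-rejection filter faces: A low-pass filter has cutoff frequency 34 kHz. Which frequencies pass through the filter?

A low-pass filter passes all frequencies below the cutoff frequency 34 kHz and attenuates higher frequencies.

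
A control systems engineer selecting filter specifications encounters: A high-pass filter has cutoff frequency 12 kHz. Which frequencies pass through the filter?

A high-pass filter passes all frequencies above the cutoff frequency 12 kHz and attenuates lower frequencies.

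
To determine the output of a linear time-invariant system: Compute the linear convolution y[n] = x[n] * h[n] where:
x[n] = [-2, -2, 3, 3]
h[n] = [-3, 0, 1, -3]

y[n] = sum_k x[k]*h[n-k]. Output length = len(x) + len(h) - 1 = 4 + 4 - 1 = 7.
y[0] = -2*-3 = 6
y[1] = -2*-3 + -2*0 = 6
y[2] = 3*-3 + -2*0 + -2*1 = -11
y[3] = 3*-3 + 3*0 + -2*1 + -2*-3 = -5
y[4] = 3*0 + 3*1 + -2*-3 = 9
y[5] = 3*1 + 3*-3 = -6
y[6] = 3*-3 = -9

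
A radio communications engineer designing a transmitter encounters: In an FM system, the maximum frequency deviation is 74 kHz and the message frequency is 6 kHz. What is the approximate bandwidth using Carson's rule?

Carson's rule: BW = 2*(delta_f + f_m)
= 2*(74 + 6) kHz = 160 kHz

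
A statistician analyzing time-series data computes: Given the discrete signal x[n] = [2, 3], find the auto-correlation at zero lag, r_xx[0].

The auto-correlation at zero lag r_xx[0] equals the signal energy.
r_xx[0] = sum of x[n]^2 = 2^2 + 3^2
= 4 + 9 = 13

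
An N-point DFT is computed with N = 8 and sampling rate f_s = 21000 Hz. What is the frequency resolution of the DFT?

DFT frequency resolution = f_s / N
= 21000 / 8 = 2625 Hz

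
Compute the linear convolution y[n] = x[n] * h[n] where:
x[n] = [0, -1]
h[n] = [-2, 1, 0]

y[n] = sum_k x[k]*h[n-k]. Output length = len(x) + len(h) - 1 = 2 + 3 - 1 = 4.
y[0] = 0*-2 = 0
y[1] = -1*-2 + 0*1 = 2
y[2] = -1*1 + 0*0 = -1
y[3] = -1*0 = 0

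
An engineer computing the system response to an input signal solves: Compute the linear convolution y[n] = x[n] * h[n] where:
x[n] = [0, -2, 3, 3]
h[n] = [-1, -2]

y[n] = sum_k x[k]*h[n-k]. Output length = len(x) + len(h) - 1 = 4 + 2 - 1 = 5.
y[0] = 0*-1 = 0
y[1] = -2*-1 + 0*-2 = 2
y[2] = 3*-1 + -2*-2 = 1
y[3] = 3*-1 + 3*-2 = -9
y[4] = 3*-2 = -6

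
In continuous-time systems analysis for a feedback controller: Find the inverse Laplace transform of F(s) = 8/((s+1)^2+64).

Standard pair: w/((s+a)^2+w^2) <-> e^(-at)*sin(wt)*u(t)
With a=1, w=8: f(t) = e^(-t)*sin(8t)*u(t)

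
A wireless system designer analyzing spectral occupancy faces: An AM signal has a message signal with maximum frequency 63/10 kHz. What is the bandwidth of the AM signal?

In AM (double-sideband), the bandwidth is twice the message frequency.
BW = 2 * f_m = 2 * 63/10 kHz = 63/5 kHz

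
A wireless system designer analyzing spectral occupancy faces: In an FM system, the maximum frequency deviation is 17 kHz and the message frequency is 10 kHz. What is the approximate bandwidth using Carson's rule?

Carson's rule: BW = 2*(delta_f + f_m)
= 2*(17 + 10) kHz = 54 kHz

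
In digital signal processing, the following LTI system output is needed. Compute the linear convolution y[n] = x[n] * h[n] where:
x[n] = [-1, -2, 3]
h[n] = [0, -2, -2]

y[n] = sum_k x[k]*h[n-k]. Output length = len(x) + len(h) - 1 = 3 + 3 - 1 = 5.
y[0] = -1*0 = 0
y[1] = -2*0 + -1*-2 = 2
y[2] = 3*0 + -2*-2 + -1*-2 = 6
y[3] = 3*-2 + -2*-2 = -2
y[4] = 3*-2 = -6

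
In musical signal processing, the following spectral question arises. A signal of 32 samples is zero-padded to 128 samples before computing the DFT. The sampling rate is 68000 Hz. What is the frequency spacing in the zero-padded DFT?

Original DFT: N = 32, resolution = f_s/N = 68000/32 = 2125 Hz
Zero-padded DFT: N = 128, resolution = f_s/N = 68000/128 = 2125/4 Hz
Zero-padding interpolates the spectrum (finer frequency grid)
but does NOT improve the true spectral resolution (ability to resolve close frequencies).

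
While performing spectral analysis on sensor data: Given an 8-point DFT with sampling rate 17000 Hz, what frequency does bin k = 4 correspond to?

The frequency of DFT bin k is: f_k = k * f_s / N
f_4 = 4 * 17000 / 8 = 8500 Hz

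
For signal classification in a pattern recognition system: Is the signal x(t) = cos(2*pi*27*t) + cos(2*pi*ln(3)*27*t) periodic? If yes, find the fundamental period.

f1 = 27 Hz, f2 = 27*ln(3) Hz
Ratio f2/f1 = ln(3), which is irrational.
Since the frequency ratio is irrational, no common period exists.
The signal is not periodic.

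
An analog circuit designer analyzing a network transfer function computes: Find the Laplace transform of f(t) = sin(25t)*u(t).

Standard pair: sin(wt)*u(t) <-> w/(s^2+w^2)
With w = 25: L{sin(25t)*u(t)} = 25/(s^2+625)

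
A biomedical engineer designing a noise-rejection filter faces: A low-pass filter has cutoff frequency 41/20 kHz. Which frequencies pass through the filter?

A low-pass filter passes all frequencies below the cutoff frequency 41/20 kHz and attenuates higher frequencies.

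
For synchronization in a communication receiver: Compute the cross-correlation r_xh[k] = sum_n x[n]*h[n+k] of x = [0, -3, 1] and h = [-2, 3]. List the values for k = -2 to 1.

Both sequences indexed from 0 and zero outside their support.
Lags with overlap: k = -2 to 1.
  r_xh[-2] = x[2]*h[0] = -2
  r_xh[-1] = x[1]*h[0] + x[2]*h[1] = 9
  r_xh[0] = x[0]*h[0] + x[1]*h[1] = -9
  r_xh[1] = x[0]*h[1] = 0
r_xh = [-2, 9, -9, 0] (for k = -2, ..., 1)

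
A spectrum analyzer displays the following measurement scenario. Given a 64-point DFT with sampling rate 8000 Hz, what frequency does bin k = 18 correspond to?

The frequency of DFT bin k is: f_k = k * f_s / N
f_18 = 18 * 8000 / 64 = 2250 Hz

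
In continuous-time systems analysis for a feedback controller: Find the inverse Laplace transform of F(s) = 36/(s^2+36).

Standard pair: w/(s^2+w^2) <-> sin(wt)*u(t)
Recognize w^2 = 36, so w = 6; numerator 36 = 6*6.
f(t) = 6*sin(6t)*u(t)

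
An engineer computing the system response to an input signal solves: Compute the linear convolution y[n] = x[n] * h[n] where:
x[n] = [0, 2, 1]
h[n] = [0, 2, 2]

y[n] = sum_k x[k]*h[n-k]. Output length = len(x) + len(h) - 1 = 3 + 3 - 1 = 5.
y[0] = 0*0 = 0
y[1] = 2*0 + 0*2 = 0
y[2] = 1*0 + 2*2 + 0*2 = 4
y[3] = 1*2 + 2*2 = 6
y[4] = 1*2 = 2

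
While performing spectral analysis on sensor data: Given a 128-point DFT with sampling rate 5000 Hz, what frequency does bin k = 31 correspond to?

The frequency of DFT bin k is: f_k = k * f_s / N
f_31 = 31 * 5000 / 128 = 19375/16 Hz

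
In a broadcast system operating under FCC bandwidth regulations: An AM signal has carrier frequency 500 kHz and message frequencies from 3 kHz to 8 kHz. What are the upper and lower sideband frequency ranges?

Upper sideband (USB) = fc + [fm_low, fm_high] = 500 + [3, 8] = [503, 508] kHz
Lower sideband (LSB) = fc - [fm_high, fm_low] = 500 - [8, 3] = [492, 497] kHz
Total occupied spectrum: 492 kHz to 508 kHz (plus carrier at 500 kHz)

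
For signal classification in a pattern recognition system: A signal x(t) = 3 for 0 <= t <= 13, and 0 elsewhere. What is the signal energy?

Energy = integral of |x(t)|^2 dt over the signal duration
= 3^2 * 13 = 9 * 13 = 117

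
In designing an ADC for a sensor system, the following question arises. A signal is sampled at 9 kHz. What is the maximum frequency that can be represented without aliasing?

The maximum frequency that can be represented without aliasing
is the Nyquist frequency: f_max = f_s / 2 = 9 kHz / 2 = 9/2 kHz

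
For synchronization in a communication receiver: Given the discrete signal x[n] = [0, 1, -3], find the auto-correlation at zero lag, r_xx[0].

The auto-correlation at zero lag r_xx[0] equals the signal energy.
r_xx[0] = sum of x[n]^2 = 0^2 + 1^2 + (-3)^2
= 0 + 1 + 9 = 10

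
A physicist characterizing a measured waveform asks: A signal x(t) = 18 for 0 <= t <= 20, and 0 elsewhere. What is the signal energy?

Energy = integral of |x(t)|^2 dt over the signal duration
= 18^2 * 20 = 324 * 20 = 6480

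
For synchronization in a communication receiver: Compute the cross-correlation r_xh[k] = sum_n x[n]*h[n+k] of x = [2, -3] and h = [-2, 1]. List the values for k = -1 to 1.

Both sequences indexed from 0 and zero outside their support.
Lags with overlap: k = -1 to 1.
  r_xh[-1] = x[1]*h[0] = 6
  r_xh[0] = x[0]*h[0] + x[1]*h[1] = -7
  r_xh[1] = x[0]*h[1] = 2
r_xh = [6, -7, 2] (for k = -1, ..., 1)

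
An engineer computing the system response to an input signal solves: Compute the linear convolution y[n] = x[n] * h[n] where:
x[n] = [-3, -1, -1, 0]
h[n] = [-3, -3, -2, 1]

y[n] = sum_k x[k]*h[n-k]. Output length = len(x) + len(h) - 1 = 4 + 4 - 1 = 7.
y[0] = -3*-3 = 9
y[1] = -1*-3 + -3*-3 = 12
y[2] = -1*-3 + -1*-3 + -3*-2 = 12
y[3] = 0*-3 + -1*-3 + -1*-2 + -3*1 = 2
y[4] = 0*-3 + -1*-2 + -1*1 = 1
y[5] = 0*-2 + -1*1 = -1
y[6] = 0*1 = 0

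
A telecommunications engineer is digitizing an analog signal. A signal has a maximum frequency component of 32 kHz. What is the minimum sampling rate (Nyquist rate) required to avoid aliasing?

By the Nyquist-Shannon sampling theorem,
the minimum sampling rate (Nyquist rate) must be at least 2 * f_max.
Nyquist rate = 2 * 32 kHz = 64 kHz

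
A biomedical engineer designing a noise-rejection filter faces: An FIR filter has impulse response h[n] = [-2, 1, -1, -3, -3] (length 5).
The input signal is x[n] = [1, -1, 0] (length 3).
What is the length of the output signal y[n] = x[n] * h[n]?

For linear convolution, the output length is:
len(y) = len(x) + len(h) - 1 = 3 + 5 - 1 = 7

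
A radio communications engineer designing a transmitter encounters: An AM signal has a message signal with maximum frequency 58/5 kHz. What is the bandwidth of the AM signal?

In AM (double-sideband), the bandwidth is twice the message frequency.
BW = 2 * f_m = 2 * 58/5 kHz = 116/5 kHz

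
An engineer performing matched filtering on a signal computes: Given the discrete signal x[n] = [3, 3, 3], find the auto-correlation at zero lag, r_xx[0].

The auto-correlation at zero lag r_xx[0] equals the signal energy.
r_xx[0] = sum of x[n]^2 = 3^2 + 3^2 + 3^2
= 9 + 9 + 9 = 27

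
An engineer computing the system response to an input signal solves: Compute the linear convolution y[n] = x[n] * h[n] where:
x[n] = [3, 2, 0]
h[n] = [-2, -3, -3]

y[n] = sum_k x[k]*h[n-k]. Output length = len(x) + len(h) - 1 = 3 + 3 - 1 = 5.
y[0] = 3*-2 = -6
y[1] = 2*-2 + 3*-3 = -13
y[2] = 0*-2 + 2*-3 + 3*-3 = -15
y[3] = 0*-3 + 2*-3 = -6
y[4] = 0*-3 = 0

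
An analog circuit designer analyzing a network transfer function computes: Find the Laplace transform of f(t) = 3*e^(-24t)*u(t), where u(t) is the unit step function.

Standard Laplace transform pair:
e^(-at)*u(t) <-> 1/(s+a)
With a = 24: L{3*e^(-24t)*u(t)} = 3/(s+24), ROC: Re(s) > -24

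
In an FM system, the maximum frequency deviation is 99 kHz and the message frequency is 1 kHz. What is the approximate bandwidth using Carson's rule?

Carson's rule: BW = 2*(delta_f + f_m)
= 2*(99 + 1) kHz = 200 kHz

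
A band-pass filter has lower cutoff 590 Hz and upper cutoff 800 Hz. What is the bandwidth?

Bandwidth = f_high - f_low
= 800 Hz - 590 Hz = 210 Hz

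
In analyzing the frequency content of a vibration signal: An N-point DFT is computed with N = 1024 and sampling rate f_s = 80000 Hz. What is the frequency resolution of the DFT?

DFT frequency resolution = f_s / N
= 80000 / 1024 = 625/8 Hz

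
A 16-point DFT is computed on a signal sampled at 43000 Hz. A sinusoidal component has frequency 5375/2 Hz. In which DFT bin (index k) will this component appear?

DFT frequency resolution = f_s/N = 43000/16 = 5375/2 Hz
Bin index k = f_signal / resolution = 5375/2 / 5375/2 = 1
The signal frequency 5375/2 Hz falls in DFT bin k = 1.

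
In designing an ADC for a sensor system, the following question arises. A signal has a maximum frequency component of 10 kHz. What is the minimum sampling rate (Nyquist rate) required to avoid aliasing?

By the Nyquist-Shannon sampling theorem,
the minimum sampling rate (Nyquist rate) must be at least 2 * f_max.
Nyquist rate = 2 * 10 kHz = 20 kHz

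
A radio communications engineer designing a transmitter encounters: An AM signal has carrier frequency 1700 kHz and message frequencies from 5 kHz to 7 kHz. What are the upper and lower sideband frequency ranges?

Upper sideband (USB) = fc + [fm_low, fm_high] = 1700 + [5, 7] = [1705, 1707] kHz
Lower sideband (LSB) = fc - [fm_high, fm_low] = 1700 - [7, 5] = [1693, 1695] kHz
Total occupied spectrum: 1693 kHz to 1707 kHz (plus carrier at 1700 kHz)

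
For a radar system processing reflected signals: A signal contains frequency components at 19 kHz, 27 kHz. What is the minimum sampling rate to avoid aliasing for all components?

The highest frequency component is f_max = 27 kHz.
Nyquist rate = 2 * f_max = 2 * 27 kHz = 54 kHz.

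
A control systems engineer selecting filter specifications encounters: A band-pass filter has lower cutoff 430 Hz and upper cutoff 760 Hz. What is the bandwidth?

Bandwidth = f_high - f_low
= 760 Hz - 430 Hz = 330 Hz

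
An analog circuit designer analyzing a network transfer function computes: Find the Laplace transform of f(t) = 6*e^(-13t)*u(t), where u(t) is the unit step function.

Standard Laplace transform pair:
e^(-at)*u(t) <-> 1/(s+a)
With a = 13: L{6*e^(-13t)*u(t)} = 6/(s+13), ROC: Re(s) > -13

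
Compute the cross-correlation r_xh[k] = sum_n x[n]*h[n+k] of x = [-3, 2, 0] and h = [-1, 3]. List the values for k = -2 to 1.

Both sequences indexed from 0 and zero outside their support.
Lags with overlap: k = -2 to 1.
  r_xh[-2] = x[2]*h[0] = 0
  r_xh[-1] = x[1]*h[0] + x[2]*h[1] = -2
  r_xh[0] = x[0]*h[0] + x[1]*h[1] = 9
  r_xh[1] = x[0]*h[1] = -9
r_xh = [0, -2, 9, -9] (for k = -2, ..., 1)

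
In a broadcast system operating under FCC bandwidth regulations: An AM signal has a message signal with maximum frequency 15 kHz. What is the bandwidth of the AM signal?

In AM (double-sideband), the bandwidth is twice the message frequency.
BW = 2 * f_m = 2 * 15 kHz = 30 kHz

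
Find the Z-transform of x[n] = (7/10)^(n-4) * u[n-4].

Time-shifting property: if X(z) = Z{x[n]}, then Z{x[n-d]} = z^(-d) * X(z)
X(z) = z/(z - 7/10) for x[n] = (7/10)^n * u[n]
Z{x[n-4]} = z^(-4) * z/(z - 7/10) = z^(-3)/(z - 7/10)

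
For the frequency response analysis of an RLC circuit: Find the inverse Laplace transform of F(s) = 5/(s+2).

Standard pair: k/(s+a) <-> k*e^(-at)*u(t)
With k=5, a=2: f(t) = 5*e^(-2t)*u(t)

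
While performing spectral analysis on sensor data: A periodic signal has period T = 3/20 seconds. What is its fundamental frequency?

The fundamental frequency is the reciprocal of the period.
f = 1/T = 1/(3/20) = 20/3 Hz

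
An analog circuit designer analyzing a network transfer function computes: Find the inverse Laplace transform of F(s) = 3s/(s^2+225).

Standard pair: s/(s^2+w^2) <-> cos(wt)*u(t)
With k=3, w=15: f(t) = 3*cos(15t)*u(t)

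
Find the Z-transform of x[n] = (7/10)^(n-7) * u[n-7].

Time-shifting property: if X(z) = Z{x[n]}, then Z{x[n-d]} = z^(-d) * X(z)
X(z) = z/(z - 7/10) for x[n] = (7/10)^n * u[n]
Z{x[n-7]} = z^(-7) * z/(z - 7/10) = z^(-6)/(z - 7/10)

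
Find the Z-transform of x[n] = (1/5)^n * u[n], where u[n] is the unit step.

The Z-transform of a^n * u[n] is z/(z-a) for |z| > |a|.
Here a = 1/5, so X(z) = z/(z - (1/5)) = 5z/(5z - 1)
ROC: |z| > 1/5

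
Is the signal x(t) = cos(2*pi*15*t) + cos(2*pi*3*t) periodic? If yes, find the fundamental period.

f1 = 15 Hz, f2 = 3 Hz
Period T1 = 1/15, T2 = 1/3
Ratio T1/T2 = 3/15, which is rational.
The signal is periodic with fundamental period T = 1/GCD(15,3) = 1/3 s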